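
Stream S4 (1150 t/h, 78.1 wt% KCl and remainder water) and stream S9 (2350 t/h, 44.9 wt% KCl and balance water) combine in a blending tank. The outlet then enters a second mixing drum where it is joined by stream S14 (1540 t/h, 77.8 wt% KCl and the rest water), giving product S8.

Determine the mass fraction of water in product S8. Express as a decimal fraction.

0.375

Overall, product flow = 5040 t/h.
water in = 1150×0.219 + 2350×0.551 + 1540×0.222 = 1888.6 t/h.
water fraction in S8 = 0.375.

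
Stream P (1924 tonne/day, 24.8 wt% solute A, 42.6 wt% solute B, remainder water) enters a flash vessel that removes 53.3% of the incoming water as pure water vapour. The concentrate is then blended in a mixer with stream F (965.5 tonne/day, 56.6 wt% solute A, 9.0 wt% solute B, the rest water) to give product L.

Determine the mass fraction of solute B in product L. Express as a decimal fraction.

0.3548

Vapour removed = 0.533×0.326×1924 = 334.31 tonne/day; concentrate = 1589.7 tonne/day.
solute B reaching the mixer = 819.62 (from concentrate) + 965.5×0.090 = 906.52 tonne/day.
Product flow = 1589.7 + 965.5 = 2555.2 tonne/day; solute B fraction = 0.3548.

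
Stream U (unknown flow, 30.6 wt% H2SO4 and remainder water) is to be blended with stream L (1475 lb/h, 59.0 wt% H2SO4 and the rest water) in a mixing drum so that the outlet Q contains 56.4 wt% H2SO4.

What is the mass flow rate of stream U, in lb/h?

Let U be the unknown flow. Total out = 1475 + U.
H2SO4 balance: 870.25 + 0.306·U = 0.564·(1475 + U)
(0.306 − 0.564)·U = 0.564×1475 − 870.25 = -38.35
U = -38.35 / -0.258 = 148.64 lb/h

148.6 lb/h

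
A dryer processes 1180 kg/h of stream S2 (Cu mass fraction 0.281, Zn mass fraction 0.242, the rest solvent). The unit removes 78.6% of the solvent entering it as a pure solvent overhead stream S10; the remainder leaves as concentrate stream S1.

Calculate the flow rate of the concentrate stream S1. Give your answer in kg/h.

solvent entering = 1180×0.477 = 562.86 kg/h; overhead removed = 0.786×562.86 = 442.41 kg/h.
Concentrate = 1180 − 442.41 = 737.59 kg/h.

737.6 kg/h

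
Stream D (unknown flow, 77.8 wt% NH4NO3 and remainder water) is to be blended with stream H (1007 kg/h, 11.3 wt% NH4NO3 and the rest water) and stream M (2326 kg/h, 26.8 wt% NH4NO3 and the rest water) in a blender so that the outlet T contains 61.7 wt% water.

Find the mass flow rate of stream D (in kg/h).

Let D be the unknown flow. Total out = 3333 + D.
water balance: 2595.8 + 0.222·D = 0.617·(3333 + D)
(0.222 − 0.617)·D = 0.617×3333 − 2595.8 = -539.38
D = -539.38 / -0.395 = 1365.5 kg/h

1366 kg/h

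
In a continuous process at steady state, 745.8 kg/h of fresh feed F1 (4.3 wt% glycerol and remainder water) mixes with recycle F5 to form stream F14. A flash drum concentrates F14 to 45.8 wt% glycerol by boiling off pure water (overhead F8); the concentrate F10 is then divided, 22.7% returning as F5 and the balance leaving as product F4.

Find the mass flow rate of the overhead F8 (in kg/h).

Overall glycerol balance (none leaves overhead): glycerol in fresh feed = glycerol in product, i.e. 745.8×0.043 = (1−0.227)·F10·0.458.
F10 = 32.069/(0.458×0.773) = 90.583 kg/h.
Recycle F5 = 0.227×90.583 = 20.562 kg/h.
Combined feed F14 = 745.8 + 20.562 = 766.36 kg/h.
Overhead F8 = F14 − F10 = 766.36 − 90.583 = 675.78 kg/h.

675.8 kg/h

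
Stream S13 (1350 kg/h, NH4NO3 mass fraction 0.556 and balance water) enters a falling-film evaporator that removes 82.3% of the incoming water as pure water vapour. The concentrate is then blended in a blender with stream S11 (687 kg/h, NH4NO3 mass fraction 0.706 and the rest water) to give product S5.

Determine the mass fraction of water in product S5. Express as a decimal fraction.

0.200

Vapour removed = 0.823×0.444×1350 = 493.31 kg/h; concentrate = 856.69 kg/h.
water reaching the mixer = 106.09 (from concentrate) + 687×0.294 = 308.07 kg/h.
Product flow = 856.69 + 687 = 1543.7 kg/h; water fraction = 0.200.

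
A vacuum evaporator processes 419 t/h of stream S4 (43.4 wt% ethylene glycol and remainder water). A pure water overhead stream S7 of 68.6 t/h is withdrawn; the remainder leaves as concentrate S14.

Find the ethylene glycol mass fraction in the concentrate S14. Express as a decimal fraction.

ethylene glycol is not removed: 419×0.434 = 181.85 t/h of ethylene glycol enters S14.
Concentrate = 419 − 68.6 = 350.4 t/h.
Mass fraction = 181.85/350.4 = 0.519.

0.519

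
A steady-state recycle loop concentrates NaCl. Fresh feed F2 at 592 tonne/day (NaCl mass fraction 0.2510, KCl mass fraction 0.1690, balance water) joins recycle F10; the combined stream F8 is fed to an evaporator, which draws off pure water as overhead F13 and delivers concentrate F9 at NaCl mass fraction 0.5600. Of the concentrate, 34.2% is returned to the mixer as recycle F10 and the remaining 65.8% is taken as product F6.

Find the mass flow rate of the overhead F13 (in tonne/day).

326.7 tonne/day

Overall NaCl balance (none leaves overhead): NaCl in fresh feed = NaCl in product, i.e. 592×0.251 = (1−0.342)·F9·0.560.
F9 = 148.59/(0.560×0.658) = 403.26 tonne/day.
Recycle F10 = 0.342×403.26 = 137.91 tonne/day.
Combined feed F8 = 592 + 137.91 = 729.91 tonne/day.
Overhead F13 = F8 − F9 = 729.91 − 403.26 = 326.66 tonne/day.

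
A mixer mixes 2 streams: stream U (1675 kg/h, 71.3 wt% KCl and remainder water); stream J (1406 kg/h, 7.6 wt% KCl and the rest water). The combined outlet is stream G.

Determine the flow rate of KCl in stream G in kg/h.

KCl out = KCl in = 1675×0.713 + 1406×0.076 = 1301.1 kg/h.

1301 kg/h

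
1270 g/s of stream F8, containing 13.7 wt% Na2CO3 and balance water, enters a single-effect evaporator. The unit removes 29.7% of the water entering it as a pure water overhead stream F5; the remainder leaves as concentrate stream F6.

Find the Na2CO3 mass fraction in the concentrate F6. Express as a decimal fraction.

0.1842

Na2CO3 is not removed: 1270×0.137 = 173.99 g/s of Na2CO3 enters F6.
water entering = 1270×0.863 = 1096 g/s; overhead removed = 0.297×1096 = 325.51 g/s.
Concentrate = 1270 − 325.51 = 944.49 g/s.
Mass fraction = 173.99/944.49 = 0.1842.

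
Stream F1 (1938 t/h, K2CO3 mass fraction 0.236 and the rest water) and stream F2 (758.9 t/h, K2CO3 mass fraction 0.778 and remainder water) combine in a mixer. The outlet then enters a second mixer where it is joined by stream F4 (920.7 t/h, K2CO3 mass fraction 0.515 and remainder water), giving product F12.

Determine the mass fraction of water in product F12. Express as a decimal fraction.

0.579

Overall, product flow = 3617.6 t/h.
water in = 1938×0.764 + 758.9×0.222 + 920.7×0.485 = 2095.6 t/h.
water fraction in F12 = 0.579.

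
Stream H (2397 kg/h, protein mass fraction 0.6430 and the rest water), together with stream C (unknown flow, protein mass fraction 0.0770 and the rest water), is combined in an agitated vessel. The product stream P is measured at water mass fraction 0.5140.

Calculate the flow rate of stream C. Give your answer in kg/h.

Let C be the unknown flow. Total out = 2397 + C.
water balance: 855.73 + 0.923·C = 0.514·(2397 + C)
(0.923 − 0.514)·C = 0.514×2397 − 855.73 = 376.33
C = 376.33 / 0.409 = 920.12 kg/h

920.1 kg/h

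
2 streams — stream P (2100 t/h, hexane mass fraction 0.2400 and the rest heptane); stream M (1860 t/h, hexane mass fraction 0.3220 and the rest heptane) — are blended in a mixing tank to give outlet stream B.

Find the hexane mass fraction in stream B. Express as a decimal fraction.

Total flow out = 2100 + 1860 = 3960 t/h.
hexane in = 2100×0.240 + 1860×0.322 = 1102.9 t/h.
hexane mass fraction in B = 1102.9/3960 = 0.2785.

0.2785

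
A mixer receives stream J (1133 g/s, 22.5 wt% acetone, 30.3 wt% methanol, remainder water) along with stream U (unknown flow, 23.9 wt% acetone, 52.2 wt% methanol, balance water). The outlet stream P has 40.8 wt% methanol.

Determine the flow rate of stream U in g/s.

1044 g/s

Let U be the unknown flow. Total out = 1133 + U.
methanol balance: 343.3 + 0.522·U = 0.408·(1133 + U)
(0.522 − 0.408)·U = 0.408×1133 − 343.3 = 118.96
U = 118.96 / 0.114 = 1043.6 g/s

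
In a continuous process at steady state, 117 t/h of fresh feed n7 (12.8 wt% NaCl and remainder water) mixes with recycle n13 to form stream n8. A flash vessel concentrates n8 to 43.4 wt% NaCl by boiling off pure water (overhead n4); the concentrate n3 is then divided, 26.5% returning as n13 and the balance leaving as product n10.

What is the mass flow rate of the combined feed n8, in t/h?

129.4 t/h

Overall NaCl balance (none leaves overhead): NaCl in fresh feed = NaCl in product, i.e. 117×0.128 = (1−0.265)·n3·0.434.
n3 = 14.976/(0.434×0.735) = 46.948 t/h.
Recycle n13 = 0.265×46.948 = 12.441 t/h.
Combined feed n8 = 117 + 12.441 = 129.44 t/h.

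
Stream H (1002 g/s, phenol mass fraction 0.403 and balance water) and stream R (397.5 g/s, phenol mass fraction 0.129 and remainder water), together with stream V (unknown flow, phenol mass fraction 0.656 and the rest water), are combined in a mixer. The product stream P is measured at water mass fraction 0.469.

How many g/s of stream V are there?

2304 g/s

Let V be the unknown flow. Total out = 1399.5 + V.
water balance: 944.42 + 0.344·V = 0.469·(1399.5 + V)
(0.344 − 0.469)·V = 0.469×1399.5 − 944.42 = -288.05
V = -288.05 / -0.125 = 2304.4 g/s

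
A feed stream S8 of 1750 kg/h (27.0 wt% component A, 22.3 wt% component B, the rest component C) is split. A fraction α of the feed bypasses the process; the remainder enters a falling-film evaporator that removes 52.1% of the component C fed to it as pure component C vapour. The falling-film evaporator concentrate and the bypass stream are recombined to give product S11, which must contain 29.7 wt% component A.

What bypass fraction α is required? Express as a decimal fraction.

All 1750×0.270 = 472.5 kg/h of component A reaches S11, so S11 = 472.5/0.297 = 1590.9 kg/h and vapour = 159.09 kg/h.
The evaporator receives (1−α)·1750 of feed at 0.507 component C and removes 0.521 of that component C:
0.521×0.507×(1−α)×1750 = 159.09
(1−α) = 159.09/462.26 = 0.3442;  α = 0.6558.

0.656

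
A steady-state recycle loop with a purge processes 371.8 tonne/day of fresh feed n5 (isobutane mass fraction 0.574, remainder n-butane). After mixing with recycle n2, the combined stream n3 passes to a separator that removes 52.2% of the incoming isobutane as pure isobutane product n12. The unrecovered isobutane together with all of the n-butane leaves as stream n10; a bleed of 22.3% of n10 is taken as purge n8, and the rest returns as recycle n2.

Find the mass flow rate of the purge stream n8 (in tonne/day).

194.6 tonne/day

n-butane enters only via n5 and leaves only via the purge: 371.8×0.426 = 0.223×(n-butane in n10), and the separator passes all n-butane, so n-butane in n3 = n-butane in n10 = 710.25 tonne/day.
isobutane in n3: m_A = 371.8×0.574 + (1−0.223)·(1−0.522)·m_A, so m_A = 213.41/0.6286 = 339.51 tonne/day.
n10 = (1−0.522)×339.51 + 710.25 = 872.54 tonne/day.
Purge n8 = 0.223×872.54 = 194.58 tonne/day.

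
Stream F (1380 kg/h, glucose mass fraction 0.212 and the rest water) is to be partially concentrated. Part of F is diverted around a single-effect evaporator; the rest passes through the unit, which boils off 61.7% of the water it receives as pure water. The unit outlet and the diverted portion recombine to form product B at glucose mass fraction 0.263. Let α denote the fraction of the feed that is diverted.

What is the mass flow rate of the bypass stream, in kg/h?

829.6 kg/h

All 1380×0.212 = 292.56 kg/h of glucose reaches B, so B = 292.56/0.263 = 1112.4 kg/h and vapour = 267.6 kg/h.
The evaporator receives (1−α)·1380 of feed at 0.788 water and removes 0.617 of that water:
0.617×0.788×(1−α)×1380 = 267.6
(1−α) = 267.6/670.95 = 0.3988;  α = 0.6012.
Bypass flow = 0.6012×1380 = 829.6 kg/h.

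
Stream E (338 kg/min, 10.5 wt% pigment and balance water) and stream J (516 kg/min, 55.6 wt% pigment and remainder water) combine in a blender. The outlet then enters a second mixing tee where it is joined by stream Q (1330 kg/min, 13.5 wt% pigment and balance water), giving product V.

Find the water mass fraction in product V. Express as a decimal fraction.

Overall, product flow = 2184 kg/min.
water in = 338×0.895 + 516×0.444 + 1330×0.865 = 1682.1 kg/min.
water fraction in V = 0.770.

0.770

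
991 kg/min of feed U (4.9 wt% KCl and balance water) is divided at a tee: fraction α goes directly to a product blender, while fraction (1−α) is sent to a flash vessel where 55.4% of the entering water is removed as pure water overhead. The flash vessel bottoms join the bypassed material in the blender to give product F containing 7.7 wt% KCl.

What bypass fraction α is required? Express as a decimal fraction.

0.310

All 991×0.049 = 48.559 kg/min of KCl reaches F, so F = 48.559/0.077 = 630.64 kg/min and vapour = 360.36 kg/min.
The evaporator receives (1−α)·991 of feed at 0.951 water and removes 0.554 of that water:
0.554×0.951×(1−α)×991 = 360.36
(1−α) = 360.36/522.11 = 0.6902;  α = 0.3098.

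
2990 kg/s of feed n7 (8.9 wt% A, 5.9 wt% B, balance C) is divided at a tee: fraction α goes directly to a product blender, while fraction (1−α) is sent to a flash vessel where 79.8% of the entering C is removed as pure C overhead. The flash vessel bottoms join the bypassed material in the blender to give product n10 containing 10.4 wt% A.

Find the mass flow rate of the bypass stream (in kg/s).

2356 kg/s

All 2990×0.089 = 266.11 kg/s of A reaches n10, so n10 = 266.11/0.104 = 2558.8 kg/s and vapour = 431.25 kg/s.
The evaporator receives (1−α)·2990 of feed at 0.852 C and removes 0.798 of that C:
0.798×0.852×(1−α)×2990 = 431.25
(1−α) = 431.25/2032.9 = 0.2121;  α = 0.7879.
Bypass flow = 0.7879×2990 = 2355.7 kg/s.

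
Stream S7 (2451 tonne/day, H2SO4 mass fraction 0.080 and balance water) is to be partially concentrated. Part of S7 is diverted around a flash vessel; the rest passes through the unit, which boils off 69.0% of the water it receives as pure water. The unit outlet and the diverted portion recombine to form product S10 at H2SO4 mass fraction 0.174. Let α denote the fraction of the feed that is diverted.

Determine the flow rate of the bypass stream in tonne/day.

365.1 tonne/day

All 2451×0.080 = 196.08 tonne/day of H2SO4 reaches S10, so S10 = 196.08/0.174 = 1126.9 tonne/day and vapour = 1324.1 tonne/day.
The evaporator receives (1−α)·2451 of feed at 0.920 water and removes 0.690 of that water:
0.690×0.920×(1−α)×2451 = 1324.1
(1−α) = 1324.1/1555.9 = 0.8510;  α = 0.1490.
Bypass flow = 0.1490×2451 = 365.14 tonne/day.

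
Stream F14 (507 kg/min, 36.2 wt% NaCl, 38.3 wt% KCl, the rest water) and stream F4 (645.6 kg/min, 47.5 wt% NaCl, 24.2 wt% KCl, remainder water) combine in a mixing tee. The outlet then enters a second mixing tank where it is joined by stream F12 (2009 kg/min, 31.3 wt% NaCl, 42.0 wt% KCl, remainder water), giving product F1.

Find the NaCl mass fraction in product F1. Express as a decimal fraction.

Overall, product flow = 3161.6 kg/min.
NaCl in = 507×0.362 + 645.6×0.475 + 2009×0.313 = 1119 kg/min.
NaCl fraction in F1 = 0.354.

0.354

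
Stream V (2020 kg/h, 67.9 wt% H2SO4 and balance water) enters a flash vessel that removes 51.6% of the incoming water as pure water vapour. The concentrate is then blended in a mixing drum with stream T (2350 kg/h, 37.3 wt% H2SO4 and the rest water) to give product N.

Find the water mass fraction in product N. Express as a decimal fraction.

Vapour removed = 0.516×0.321×2020 = 334.58 kg/h; concentrate = 1685.4 kg/h.
water reaching the mixer = 313.84 (from concentrate) + 2350×0.627 = 1787.3 kg/h.
Product flow = 1685.4 + 2350 = 4035.4 kg/h; water fraction = 0.443.

0.443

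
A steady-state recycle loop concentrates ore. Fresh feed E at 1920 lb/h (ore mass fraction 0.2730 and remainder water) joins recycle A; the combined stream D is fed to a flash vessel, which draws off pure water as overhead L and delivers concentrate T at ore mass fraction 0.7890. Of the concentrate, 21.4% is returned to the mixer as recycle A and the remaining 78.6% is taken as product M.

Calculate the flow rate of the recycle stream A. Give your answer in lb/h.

Overall ore balance (none leaves overhead): ore in fresh feed = ore in product, i.e. 1920×0.273 = (1−0.214)·T·0.789.
T = 524.16/(0.789×0.786) = 845.21 lb/h.
Recycle A = 0.214×845.21 = 180.87 lb/h.

180.9 lb/h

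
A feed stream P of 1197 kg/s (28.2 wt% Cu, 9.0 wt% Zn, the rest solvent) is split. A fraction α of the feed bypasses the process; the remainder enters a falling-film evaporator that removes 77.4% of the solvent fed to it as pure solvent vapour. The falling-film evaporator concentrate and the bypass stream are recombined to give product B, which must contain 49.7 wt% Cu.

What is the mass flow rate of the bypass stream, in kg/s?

All 1197×0.282 = 337.55 kg/s of Cu reaches B, so B = 337.55/0.497 = 679.18 kg/s and vapour = 517.82 kg/s.
The evaporator receives (1−α)·1197 of feed at 0.628 solvent and removes 0.774 of that solvent:
0.774×0.628×(1−α)×1197 = 517.82
(1−α) = 517.82/581.83 = 0.8900;  α = 0.1100.
Bypass flow = 0.1100×1197 = 131.69 kg/s.

131.7 kg/s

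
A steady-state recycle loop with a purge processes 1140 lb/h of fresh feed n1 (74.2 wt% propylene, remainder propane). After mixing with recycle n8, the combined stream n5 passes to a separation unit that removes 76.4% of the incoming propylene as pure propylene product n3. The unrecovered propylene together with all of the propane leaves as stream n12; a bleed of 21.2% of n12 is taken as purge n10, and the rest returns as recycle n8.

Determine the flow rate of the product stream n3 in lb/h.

793.9 lb/h

propylene in n5: m_A = 1140×0.742 + (1−0.212)·(1−0.764)·m_A, so m_A = 845.88/0.8140 = 1039.1 lb/h.
Product n3 = 0.764×1039.1 = 793.89 lb/h.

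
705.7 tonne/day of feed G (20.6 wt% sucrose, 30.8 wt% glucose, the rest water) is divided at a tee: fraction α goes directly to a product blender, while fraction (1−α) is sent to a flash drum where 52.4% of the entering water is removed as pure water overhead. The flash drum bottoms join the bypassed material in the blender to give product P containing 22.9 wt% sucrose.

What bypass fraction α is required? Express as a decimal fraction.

All 705.7×0.206 = 145.37 tonne/day of sucrose reaches P, so P = 145.37/0.229 = 634.82 tonne/day and vapour = 70.878 tonne/day.
The evaporator receives (1−α)·705.7 of feed at 0.486 water and removes 0.524 of that water:
0.524×0.486×(1−α)×705.7 = 70.878
(1−α) = 70.878/179.72 = 0.3944;  α = 0.6056.

0.606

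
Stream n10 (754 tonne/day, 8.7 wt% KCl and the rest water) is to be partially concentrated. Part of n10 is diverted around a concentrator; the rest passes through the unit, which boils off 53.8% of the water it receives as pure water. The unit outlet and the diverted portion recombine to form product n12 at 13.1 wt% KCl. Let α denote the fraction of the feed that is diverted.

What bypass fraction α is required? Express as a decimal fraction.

All 754×0.087 = 65.598 tonne/day of KCl reaches n12, so n12 = 65.598/0.131 = 500.75 tonne/day and vapour = 253.25 tonne/day.
The evaporator receives (1−α)·754 of feed at 0.913 water and removes 0.538 of that water:
0.538×0.913×(1−α)×754 = 253.25
(1−α) = 253.25/370.36 = 0.6838;  α = 0.3162.

0.316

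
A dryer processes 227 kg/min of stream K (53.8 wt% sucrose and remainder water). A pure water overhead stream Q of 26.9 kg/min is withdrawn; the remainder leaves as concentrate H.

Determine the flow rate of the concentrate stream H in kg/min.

200.1 kg/min

Concentrate = 227 − 26.9 = 200.1 kg/min.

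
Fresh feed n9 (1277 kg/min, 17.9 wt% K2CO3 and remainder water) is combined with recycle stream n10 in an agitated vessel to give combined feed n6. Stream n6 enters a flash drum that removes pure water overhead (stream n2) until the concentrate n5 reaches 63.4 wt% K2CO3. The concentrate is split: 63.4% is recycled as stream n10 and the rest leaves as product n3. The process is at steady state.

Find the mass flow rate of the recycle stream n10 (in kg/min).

Overall K2CO3 balance (none leaves overhead): K2CO3 in fresh feed = K2CO3 in product, i.e. 1277×0.179 = (1−0.634)·n5·0.634.
n5 = 228.58/(0.634×0.366) = 985.08 kg/min.
Recycle n10 = 0.634×985.08 = 624.54 kg/min.

624.5 kg/min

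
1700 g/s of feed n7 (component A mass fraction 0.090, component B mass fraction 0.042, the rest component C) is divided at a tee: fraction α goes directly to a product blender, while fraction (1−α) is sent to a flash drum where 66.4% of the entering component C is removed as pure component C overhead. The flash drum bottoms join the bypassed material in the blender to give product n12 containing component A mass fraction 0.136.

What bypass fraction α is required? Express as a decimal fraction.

All 1700×0.090 = 153 g/s of component A reaches n12, so n12 = 153/0.136 = 1125 g/s and vapour = 575 g/s.
The evaporator receives (1−α)·1700 of feed at 0.868 component C and removes 0.664 of that component C:
0.664×0.868×(1−α)×1700 = 575
(1−α) = 575/979.8 = 0.5869;  α = 0.4131.

0.413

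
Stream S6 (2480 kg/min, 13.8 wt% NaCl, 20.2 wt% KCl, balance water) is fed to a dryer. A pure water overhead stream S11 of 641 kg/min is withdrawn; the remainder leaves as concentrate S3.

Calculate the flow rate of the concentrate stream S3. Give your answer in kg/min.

Concentrate = 2480 − 641 = 1839 kg/min.

1839 kg/min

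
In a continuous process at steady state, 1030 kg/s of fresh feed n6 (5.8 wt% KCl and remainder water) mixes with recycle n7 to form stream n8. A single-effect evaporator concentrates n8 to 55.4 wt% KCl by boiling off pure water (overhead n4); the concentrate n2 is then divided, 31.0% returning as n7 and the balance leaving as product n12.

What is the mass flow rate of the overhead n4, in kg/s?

Overall KCl balance (none leaves overhead): KCl in fresh feed = KCl in product, i.e. 1030×0.058 = (1−0.310)·n2·0.554.
n2 = 59.74/(0.554×0.690) = 156.28 kg/s.
Recycle n7 = 0.310×156.28 = 48.447 kg/s.
Combined feed n8 = 1030 + 48.447 = 1078.4 kg/s.
Overhead n4 = n8 − n2 = 1078.4 − 156.28 = 922.17 kg/s.

922.2 kg/s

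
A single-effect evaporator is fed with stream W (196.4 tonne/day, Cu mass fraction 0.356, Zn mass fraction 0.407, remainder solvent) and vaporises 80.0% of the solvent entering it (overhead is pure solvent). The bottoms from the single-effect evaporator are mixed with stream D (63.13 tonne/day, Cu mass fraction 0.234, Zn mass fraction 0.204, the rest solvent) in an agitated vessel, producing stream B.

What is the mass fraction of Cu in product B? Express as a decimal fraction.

0.381

Vapour removed = 0.800×0.237×196.4 = 37.237 tonne/day; concentrate = 159.16 tonne/day.
Cu reaching the mixer = 69.918 (from concentrate) + 63.13×0.234 = 84.691 tonne/day.
Product flow = 159.16 + 63.13 = 222.29 tonne/day; Cu fraction = 0.381.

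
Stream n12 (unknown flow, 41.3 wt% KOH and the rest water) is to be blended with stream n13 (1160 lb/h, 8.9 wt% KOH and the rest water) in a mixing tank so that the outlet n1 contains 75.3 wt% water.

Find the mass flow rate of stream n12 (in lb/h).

Let n12 be the unknown flow. Total out = 1160 + n12.
water balance: 1056.8 + 0.587·n12 = 0.753·(1160 + n12)
(0.587 − 0.753)·n12 = 0.753×1160 − 1056.8 = -183.28
n12 = -183.28 / -0.166 = 1104.1 lb/h

1104 lb/h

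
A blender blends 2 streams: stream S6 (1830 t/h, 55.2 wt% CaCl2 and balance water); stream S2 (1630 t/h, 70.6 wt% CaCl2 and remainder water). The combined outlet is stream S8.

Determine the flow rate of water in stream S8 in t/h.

water out = water in = 1830×0.448 + 1630×0.294 = 1299.1 t/h.

1299 t/h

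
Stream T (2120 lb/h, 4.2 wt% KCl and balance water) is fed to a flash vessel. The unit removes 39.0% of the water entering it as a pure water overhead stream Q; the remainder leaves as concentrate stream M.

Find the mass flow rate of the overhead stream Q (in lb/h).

792.1 lb/h

water entering = 2120×0.958 = 2031 lb/h; overhead removed = 0.390×2031 = 792.07 lb/h.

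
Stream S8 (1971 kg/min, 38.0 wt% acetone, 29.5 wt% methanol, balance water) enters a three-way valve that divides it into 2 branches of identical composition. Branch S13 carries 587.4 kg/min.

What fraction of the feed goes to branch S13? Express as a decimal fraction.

0.298

Fraction to S13 = 587.4/1971 = 0.2980.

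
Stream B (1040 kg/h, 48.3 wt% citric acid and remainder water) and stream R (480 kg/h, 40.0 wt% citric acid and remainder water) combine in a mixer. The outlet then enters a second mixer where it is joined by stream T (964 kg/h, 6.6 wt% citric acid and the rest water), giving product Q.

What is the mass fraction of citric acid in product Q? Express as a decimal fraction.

Overall, product flow = 2484 kg/h.
citric acid in = 1040×0.483 + 480×0.400 + 964×0.066 = 757.94 kg/h.
citric acid fraction in Q = 0.305.

0.305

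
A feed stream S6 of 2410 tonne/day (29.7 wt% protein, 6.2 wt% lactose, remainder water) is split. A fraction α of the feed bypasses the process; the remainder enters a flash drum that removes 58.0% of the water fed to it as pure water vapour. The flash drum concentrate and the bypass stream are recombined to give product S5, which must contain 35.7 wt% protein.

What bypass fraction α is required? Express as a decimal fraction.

All 2410×0.297 = 715.77 tonne/day of protein reaches S5, so S5 = 715.77/0.357 = 2005 tonne/day and vapour = 405.04 tonne/day.
The evaporator receives (1−α)·2410 of feed at 0.641 water and removes 0.580 of that water:
0.580×0.641×(1−α)×2410 = 405.04
(1−α) = 405.04/895.99 = 0.4521;  α = 0.5479.

0.548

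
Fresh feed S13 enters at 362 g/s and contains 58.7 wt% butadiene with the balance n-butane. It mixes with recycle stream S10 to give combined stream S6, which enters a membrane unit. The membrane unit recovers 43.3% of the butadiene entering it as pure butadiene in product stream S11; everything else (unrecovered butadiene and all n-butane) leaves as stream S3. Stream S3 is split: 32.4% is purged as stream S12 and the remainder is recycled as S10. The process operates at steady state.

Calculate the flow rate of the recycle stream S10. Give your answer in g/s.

444 g/s

n-butane enters only via S13 and leaves only via the purge: 362×0.413 = 0.324×(n-butane in S3), and the membrane unit passes all n-butane, so n-butane in S6 = n-butane in S3 = 461.44 g/s.
butadiene in S6: m_A = 362×0.587 + (1−0.324)·(1−0.433)·m_A, so m_A = 212.49/0.6167 = 344.56 g/s.
S3 = (1−0.433)×344.56 + 461.44 = 656.8 g/s.
Recycle S10 = (1−0.324)×656.8 = 444 g/s.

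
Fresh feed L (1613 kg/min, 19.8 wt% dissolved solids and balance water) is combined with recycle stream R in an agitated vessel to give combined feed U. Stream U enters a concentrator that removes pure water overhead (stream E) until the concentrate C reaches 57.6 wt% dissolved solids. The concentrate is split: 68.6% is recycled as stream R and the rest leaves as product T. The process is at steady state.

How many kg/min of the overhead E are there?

1059 kg/min

Overall dissolved solids balance (none leaves overhead): dissolved solids in fresh feed = dissolved solids in product, i.e. 1613×0.198 = (1−0.686)·C·0.576.
C = 319.37/(0.576×0.314) = 1765.8 kg/min.
Recycle R = 0.686×1765.8 = 1211.4 kg/min.
Combined feed U = 1613 + 1211.4 = 2824.4 kg/min.
Overhead E = U − C = 2824.4 − 1765.8 = 1058.5 kg/min.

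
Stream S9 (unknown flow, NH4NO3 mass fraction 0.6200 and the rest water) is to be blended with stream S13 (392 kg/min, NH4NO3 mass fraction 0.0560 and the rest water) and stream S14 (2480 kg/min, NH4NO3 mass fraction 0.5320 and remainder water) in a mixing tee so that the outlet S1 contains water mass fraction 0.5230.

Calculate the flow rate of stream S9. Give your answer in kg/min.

200.2 kg/min

Let S9 be the unknown flow. Total out = 2872 + S9.
water balance: 1530.7 + 0.380·S9 = 0.523·(2872 + S9)
(0.380 − 0.523)·S9 = 0.523×2872 − 1530.7 = -28.632
S9 = -28.632 / -0.143 = 200.22 kg/min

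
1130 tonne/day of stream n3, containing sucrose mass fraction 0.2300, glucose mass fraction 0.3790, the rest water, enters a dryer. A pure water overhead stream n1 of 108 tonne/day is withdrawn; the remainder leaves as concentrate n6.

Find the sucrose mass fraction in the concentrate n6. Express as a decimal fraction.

0.2543

sucrose is not removed: 1130×0.230 = 259.9 tonne/day of sucrose enters n6.
Concentrate = 1130 − 108 = 1022 tonne/day.
Mass fraction = 259.9/1022 = 0.2543.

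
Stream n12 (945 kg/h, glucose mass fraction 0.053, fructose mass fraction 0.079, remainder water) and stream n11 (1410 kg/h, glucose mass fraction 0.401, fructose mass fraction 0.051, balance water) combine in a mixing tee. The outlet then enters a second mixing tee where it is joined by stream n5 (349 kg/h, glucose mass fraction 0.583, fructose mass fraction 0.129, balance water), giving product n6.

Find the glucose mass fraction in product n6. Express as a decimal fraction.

0.303

Overall, product flow = 2704 kg/h.
glucose in = 945×0.053 + 1410×0.401 + 349×0.583 = 818.96 kg/h.
glucose fraction in n6 = 0.303.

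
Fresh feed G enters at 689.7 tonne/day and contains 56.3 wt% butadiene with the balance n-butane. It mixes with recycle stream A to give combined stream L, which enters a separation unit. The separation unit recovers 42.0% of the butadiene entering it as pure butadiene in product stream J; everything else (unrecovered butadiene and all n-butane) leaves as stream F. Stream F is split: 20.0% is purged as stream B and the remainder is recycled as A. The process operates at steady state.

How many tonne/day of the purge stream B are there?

385.4 tonne/day

n-butane enters only via G and leaves only via the purge: 689.7×0.437 = 0.200×(n-butane in F), and the separation unit passes all n-butane, so n-butane in L = n-butane in F = 1507 tonne/day.
butadiene in L: m_A = 689.7×0.563 + (1−0.200)·(1−0.420)·m_A, so m_A = 388.3/0.5360 = 724.44 tonne/day.
F = (1−0.420)×724.44 + 1507 = 1927.2 tonne/day.
Purge B = 0.200×1927.2 = 385.43 tonne/day.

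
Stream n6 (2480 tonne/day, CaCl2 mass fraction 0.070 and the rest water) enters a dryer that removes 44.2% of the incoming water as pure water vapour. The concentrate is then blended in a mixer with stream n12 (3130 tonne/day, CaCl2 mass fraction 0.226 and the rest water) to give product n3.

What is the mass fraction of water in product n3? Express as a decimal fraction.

0.808

Vapour removed = 0.442×0.930×2480 = 1019.4 tonne/day; concentrate = 1460.6 tonne/day.
water reaching the mixer = 1287 (from concentrate) + 3130×0.774 = 3709.6 tonne/day.
Product flow = 1460.6 + 3130 = 4590.6 tonne/day; water fraction = 0.808.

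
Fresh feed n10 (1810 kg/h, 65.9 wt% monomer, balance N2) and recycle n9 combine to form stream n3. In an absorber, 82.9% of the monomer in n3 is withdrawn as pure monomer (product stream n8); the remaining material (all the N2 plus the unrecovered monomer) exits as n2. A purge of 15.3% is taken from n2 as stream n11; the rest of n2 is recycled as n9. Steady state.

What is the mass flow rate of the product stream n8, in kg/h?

1156 kg/h

monomer in n3: m_A = 1810×0.659 + (1−0.153)·(1−0.829)·m_A, so m_A = 1192.8/0.8552 = 1394.8 kg/h.
Product n8 = 0.829×1394.8 = 1156.3 kg/h.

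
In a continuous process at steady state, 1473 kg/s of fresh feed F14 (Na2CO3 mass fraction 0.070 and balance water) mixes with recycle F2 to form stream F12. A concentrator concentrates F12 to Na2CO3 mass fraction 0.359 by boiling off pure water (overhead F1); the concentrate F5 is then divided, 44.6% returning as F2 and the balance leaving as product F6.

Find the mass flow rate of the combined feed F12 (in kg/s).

1704 kg/s

Overall Na2CO3 balance (none leaves overhead): Na2CO3 in fresh feed = Na2CO3 in product, i.e. 1473×0.070 = (1−0.446)·F5·0.359.
F5 = 103.11/(0.359×0.554) = 518.44 kg/s.
Recycle F2 = 0.446×518.44 = 231.22 kg/s.
Combined feed F12 = 1473 + 231.22 = 1704.2 kg/s.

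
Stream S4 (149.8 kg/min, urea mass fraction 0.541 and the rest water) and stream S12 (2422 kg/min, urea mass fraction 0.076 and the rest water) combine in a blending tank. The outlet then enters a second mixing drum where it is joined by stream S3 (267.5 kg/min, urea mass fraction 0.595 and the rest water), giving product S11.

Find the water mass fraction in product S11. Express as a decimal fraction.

0.851

Overall, product flow = 2839.3 kg/min.
water in = 149.8×0.459 + 2422×0.924 + 267.5×0.405 = 2415 kg/min.
water fraction in S11 = 0.851.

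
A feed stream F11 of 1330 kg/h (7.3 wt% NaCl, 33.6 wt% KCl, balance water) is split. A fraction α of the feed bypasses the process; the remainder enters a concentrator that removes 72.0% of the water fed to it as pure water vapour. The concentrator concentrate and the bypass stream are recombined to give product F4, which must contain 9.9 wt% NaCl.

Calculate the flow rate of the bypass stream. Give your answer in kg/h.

509.1 kg/h

All 1330×0.073 = 97.09 kg/h of NaCl reaches F4, so F4 = 97.09/0.099 = 980.71 kg/h and vapour = 349.29 kg/h.
The evaporator receives (1−α)·1330 of feed at 0.591 water and removes 0.720 of that water:
0.720×0.591×(1−α)×1330 = 349.29
(1−α) = 349.29/565.94 = 0.6172;  α = 0.3828.
Bypass flow = 0.3828×1330 = 509.14 kg/h.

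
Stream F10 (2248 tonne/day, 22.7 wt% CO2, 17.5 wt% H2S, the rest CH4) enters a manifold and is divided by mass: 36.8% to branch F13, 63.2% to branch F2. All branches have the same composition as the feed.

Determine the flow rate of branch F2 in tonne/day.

Branch F2 flow = 0.632×2248 = 1420.7 tonne/day.

1421 tonne/day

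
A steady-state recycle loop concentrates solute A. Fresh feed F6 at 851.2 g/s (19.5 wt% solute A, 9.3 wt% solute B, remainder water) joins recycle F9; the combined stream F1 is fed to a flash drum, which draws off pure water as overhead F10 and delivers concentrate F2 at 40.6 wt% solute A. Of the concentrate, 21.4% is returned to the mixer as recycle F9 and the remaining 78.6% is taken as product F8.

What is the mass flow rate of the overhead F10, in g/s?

Overall solute A balance (none leaves overhead): solute A in fresh feed = solute A in product, i.e. 851.2×0.195 = (1−0.214)·F2·0.406.
F2 = 165.98/(0.406×0.786) = 520.14 g/s.
Recycle F9 = 0.214×520.14 = 111.31 g/s.
Combined feed F1 = 851.2 + 111.31 = 962.51 g/s.
Overhead F10 = F1 − F2 = 962.51 − 520.14 = 442.37 g/s.

442.4 g/s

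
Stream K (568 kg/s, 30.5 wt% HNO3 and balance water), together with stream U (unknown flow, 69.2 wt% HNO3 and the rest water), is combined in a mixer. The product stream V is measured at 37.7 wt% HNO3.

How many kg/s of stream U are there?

129.8 kg/s

Let U be the unknown flow. Total out = 568 + U.
HNO3 balance: 173.24 + 0.692·U = 0.377·(568 + U)
(0.692 − 0.377)·U = 0.377×568 − 173.24 = 40.896
U = 40.896 / 0.315 = 129.83 kg/s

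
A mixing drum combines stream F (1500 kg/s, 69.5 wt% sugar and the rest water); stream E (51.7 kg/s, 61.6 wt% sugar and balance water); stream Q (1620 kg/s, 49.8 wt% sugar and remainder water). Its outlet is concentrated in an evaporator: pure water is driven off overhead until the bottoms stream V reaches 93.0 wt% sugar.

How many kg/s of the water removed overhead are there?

1149 kg/s

sugar entering = 1500×0.695 + 51.7×0.616 + 1620×0.498 = 1881.1 kg/s.
All sugar reports to V, so V = 1881.1/0.930 = 2022.7 kg/s.
Total feed = 3171.7 kg/s; overhead = 3171.7 − 2022.7 = 1149 kg/s.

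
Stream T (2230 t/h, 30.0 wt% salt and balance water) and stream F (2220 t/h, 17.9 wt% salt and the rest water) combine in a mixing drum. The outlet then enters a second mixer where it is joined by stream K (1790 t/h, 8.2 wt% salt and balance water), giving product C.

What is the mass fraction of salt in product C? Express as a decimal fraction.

Overall, product flow = 6240 t/h.
salt in = 2230×0.300 + 2220×0.179 + 1790×0.082 = 1213.2 t/h.
salt fraction in C = 0.1944.

0.1944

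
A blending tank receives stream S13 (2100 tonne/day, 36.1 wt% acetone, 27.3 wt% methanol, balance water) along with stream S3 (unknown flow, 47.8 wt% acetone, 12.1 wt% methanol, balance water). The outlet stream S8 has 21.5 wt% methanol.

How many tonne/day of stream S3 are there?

Let S3 be the unknown flow. Total out = 2100 + S3.
methanol balance: 573.3 + 0.121·S3 = 0.215·(2100 + S3)
(0.121 − 0.215)·S3 = 0.215×2100 − 573.3 = -121.8
S3 = -121.8 / -0.094 = 1295.7 tonne/day

1296 tonne/day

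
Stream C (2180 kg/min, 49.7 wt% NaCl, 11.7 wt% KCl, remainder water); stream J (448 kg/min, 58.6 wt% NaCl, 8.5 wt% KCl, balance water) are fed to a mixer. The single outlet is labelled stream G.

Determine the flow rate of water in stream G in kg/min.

988.9 kg/min

water out = water in = 2180×0.386 + 448×0.329 = 988.87 kg/min.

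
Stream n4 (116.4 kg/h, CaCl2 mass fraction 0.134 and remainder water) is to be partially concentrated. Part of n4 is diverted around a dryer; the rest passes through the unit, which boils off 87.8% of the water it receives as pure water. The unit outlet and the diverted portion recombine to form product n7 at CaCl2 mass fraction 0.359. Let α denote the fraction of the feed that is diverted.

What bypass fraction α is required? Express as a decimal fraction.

0.176

All 116.4×0.134 = 15.598 kg/h of CaCl2 reaches n7, so n7 = 15.598/0.359 = 43.447 kg/h and vapour = 72.953 kg/h.
The evaporator receives (1−α)·116.4 of feed at 0.866 water and removes 0.878 of that water:
0.878×0.866×(1−α)×116.4 = 72.953
(1−α) = 72.953/88.505 = 0.8243;  α = 0.1757.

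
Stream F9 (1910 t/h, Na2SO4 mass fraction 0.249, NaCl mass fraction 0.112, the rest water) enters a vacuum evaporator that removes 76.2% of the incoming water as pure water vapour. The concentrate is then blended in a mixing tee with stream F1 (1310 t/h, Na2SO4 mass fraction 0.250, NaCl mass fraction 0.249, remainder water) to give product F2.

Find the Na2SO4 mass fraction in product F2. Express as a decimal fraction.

0.351

Vapour removed = 0.762×0.639×1910 = 930.01 t/h; concentrate = 979.99 t/h.
Na2SO4 reaching the mixer = 475.59 (from concentrate) + 1310×0.250 = 803.09 t/h.
Product flow = 979.99 + 1310 = 2290 t/h; Na2SO4 fraction = 0.351.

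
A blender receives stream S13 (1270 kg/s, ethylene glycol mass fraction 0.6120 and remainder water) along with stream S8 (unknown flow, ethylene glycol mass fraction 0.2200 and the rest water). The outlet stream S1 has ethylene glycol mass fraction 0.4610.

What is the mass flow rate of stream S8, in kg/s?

Let S8 be the unknown flow. Total out = 1270 + S8.
ethylene glycol balance: 777.24 + 0.220·S8 = 0.461·(1270 + S8)
(0.220 − 0.461)·S8 = 0.461×1270 − 777.24 = -191.77
S8 = -191.77 / -0.241 = 795.73 kg/s

795.7 kg/s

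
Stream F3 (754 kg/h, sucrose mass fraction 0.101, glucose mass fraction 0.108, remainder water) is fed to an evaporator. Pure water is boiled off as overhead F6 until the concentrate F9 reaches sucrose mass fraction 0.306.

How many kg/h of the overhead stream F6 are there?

505.1 kg/h

sucrose is conserved: 754×0.101 = 76.154 kg/h all reports to the concentrate.
Concentrate = 76.154/(target fraction) = 248.87 kg/h.
Overhead = 754 − 248.87 = 505.13 kg/h.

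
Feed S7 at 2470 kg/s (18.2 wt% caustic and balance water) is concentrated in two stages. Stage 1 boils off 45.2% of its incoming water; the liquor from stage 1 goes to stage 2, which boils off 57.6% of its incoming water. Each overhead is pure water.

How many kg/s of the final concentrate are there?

water in feed = 2470×0.818 = 2020.5 kg/s.
After stage 1: water left = (1−0.452)×2020.5 = 1107.2; stream total = 1556.8 kg/s.
After stage 2: water left = (1−0.576)×1107.2 = 469.46; final concentrate = 919 kg/s.

919 kg/s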